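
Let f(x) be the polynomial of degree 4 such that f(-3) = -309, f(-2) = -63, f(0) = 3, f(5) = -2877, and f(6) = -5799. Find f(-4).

-969

Write f(x) = ax^4 + bx^3 + cx^2 + dx + e. Substituting each data point gives a linear system:
  81a - 27b + 9c - 3d + e = -309
  16a - 8b + 4c - 2d + e = -63
  e = 3
  625a + 125b + 25c + 5d + e = -2877
  1296a + 216b + 36c + 6d + e = -5799
Solving the system yields a = -4, b = -2, c = -5, d = -1, e = 3.
So f(x) = -4x^4 - 2x^3 - 5x^2 - x + 3.
Then f(-4) = -969.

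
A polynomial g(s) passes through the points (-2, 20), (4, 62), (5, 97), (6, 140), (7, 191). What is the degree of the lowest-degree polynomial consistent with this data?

Divided differences on the nodes -2, 4, 5, 6, 7:
  order 0: 20  62  97  140  191
  order 1: 7  35  43  51
  order 2: 4  4  4
  order 3: 0  0
  order 4: 0
The order-2 divided differences are all 4 (nonzero) and every higher order vanishes, so the data lies on a polynomial of degree exactly 2.

2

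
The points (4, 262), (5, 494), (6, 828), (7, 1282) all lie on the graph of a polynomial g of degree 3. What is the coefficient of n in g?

Write g(n) = an^3 + bn^2 + cn + d. Substituting each data point gives a linear system:
  64a + 16b + 4c + d = 262
  125a + 25b + 5c + d = 494
  216a + 36b + 6c + d = 828
  343a + 49b + 7c + d = 1282
Solving the system yields a = 3, b = 6, c = -5, d = -6.
So g(n) = 3n³ + 6n² - 5n - 6.
The coefficient of n is -5.

-5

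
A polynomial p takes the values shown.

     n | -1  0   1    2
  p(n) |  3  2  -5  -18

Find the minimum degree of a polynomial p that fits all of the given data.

Forward differences of the values at n = -1, 0, 1, 2:
  p  : 3  2  -5  -18
  Δ  : -1  -7  -13
  Δ^2: -6  -6
  Δ^3: 0
The second differences are constant (-6) and nonzero, while all higher differences vanish, so the minimal degree is 2.

2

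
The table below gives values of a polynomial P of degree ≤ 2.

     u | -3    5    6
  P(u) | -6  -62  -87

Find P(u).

Write P(u) = au^2 + bu + c. Substituting each data point gives a linear system:
  9a - 3b + c = -6
  25a + 5b + c = -62
  36a + 6b + c = -87
Solving the system yields a = -2, b = -3, c = 3.
So P(u) = -2u² - 3u + 3.
Check: P(6) = -87. ✓

P(u) = -2u^2 - 3u + 3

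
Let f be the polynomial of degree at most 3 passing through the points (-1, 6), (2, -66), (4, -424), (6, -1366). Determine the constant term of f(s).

-4

Write f(s) = as^3 + bs^2 + cs + d. Substituting each data point gives a linear system:
  -a + b - c + d = 6
  8a + 4b + 2c + d = -66
  64a + 16b + 4c + d = -424
  216a + 36b + 6c + d = -1366
Solving the system yields a = -6, b = -1, c = -5, d = -4.
So f(s) = -6s^3 - s^2 - 5s - 4.
The constant term is -4.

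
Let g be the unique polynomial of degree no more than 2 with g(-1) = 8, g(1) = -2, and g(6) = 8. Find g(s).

g(s) = s^2 - 5s + 2

Write g(s) = as^2 + bs + c. Substituting each data point gives a linear system:
  a - b + c = 8
  a + b + c = -2
  36a + 6b + c = 8
Solving the system yields a = 1, b = -5, c = 2.
So g(s) = s² - 5s + 2.
Check: g(6) = 8. ✓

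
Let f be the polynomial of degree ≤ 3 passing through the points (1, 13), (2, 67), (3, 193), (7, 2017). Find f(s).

f(s) = 5s^3 + 6s^2 + s + 1

Write f(s) = as^3 + bs^2 + cs + d. Substituting each data point gives a linear system:
  a + b + c + d = 13
  8a + 4b + 2c + d = 67
  27a + 9b + 3c + d = 193
  343a + 49b + 7c + d = 2017
Solving the system yields a = 5, b = 6, c = 1, d = 1.
So f(s) = 5s³ + 6s² + s + 1.
Check: f(3) = 193. ✓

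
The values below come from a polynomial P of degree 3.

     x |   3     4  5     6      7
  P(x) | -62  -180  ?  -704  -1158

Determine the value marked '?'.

The 4 known points determine the degree-3 polynomial uniquely.
Write P(x) = ax^3 + bx^2 + cx + d. Substituting each data point gives a linear system:
  27a + 9b + 3c + d = -62
  64a + 16b + 4c + d = -180
  216a + 36b + 6c + d = -704
  343a + 49b + 7c + d = -1158
Solving the system yields a = -4, b = 4, c = 2, d = 4.
So P(x) = -4x^3 + 4x^2 + 2x + 4.
Then P(5) = -386.

-386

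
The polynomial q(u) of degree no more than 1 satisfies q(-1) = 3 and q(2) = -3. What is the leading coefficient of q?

Write q(u) = au + b. Substituting each data point gives a linear system:
  -a + b = 3
  2a + b = -3
Solving the system yields a = -2, b = 1.
So q(u) = -2u + 1.
The leading coefficient is -2.

-2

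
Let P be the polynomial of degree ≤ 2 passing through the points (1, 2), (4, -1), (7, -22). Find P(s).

P(s) = -s^2 + 4s - 1

Using the Lagrange interpolation formula with nodes 1, 4, 7:
  L_0(s) = (s - 4)(s - 7) / 18
  L_1(s) = (s - 1)(s - 7) / -9
  L_2(s) = (s - 1)(s - 4) / 18
Then P(s) = 2·L_0(s) - 1·L_1(s) - 22·L_2(s).
Expanding and collecting terms gives P(s) = -s^2 + 4s - 1.
Check: P(1) = 2. ✓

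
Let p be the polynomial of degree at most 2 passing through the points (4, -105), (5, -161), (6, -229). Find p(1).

-9

Using the Lagrange interpolation formula with nodes 4, 5, 6:
  L_0(u) = (u - 5)(u - 6) / 2
  L_1(u) = (u - 4)(u - 6) / -1
  L_2(u) = (u - 4)(u - 5) / 2
Then p(u) = -105·L_0(u) - 161·L_1(u) - 229·L_2(u).
Expanding and collecting terms gives p(u) = -6u² - 2u - 1.
Evaluating at u = 1: p(1) = -9.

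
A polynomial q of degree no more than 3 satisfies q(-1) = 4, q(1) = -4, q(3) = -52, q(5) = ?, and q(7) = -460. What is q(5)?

-188

The 4 known points determine the degree-3 polynomial uniquely.
Write q(s) = as^3 + bs^2 + cs + d. Substituting each data point gives a linear system:
  -a + b - c + d = 4
  a + b + c + d = -4
  27a + 9b + 3c + d = -52
  343a + 49b + 7c + d = -460
Solving the system yields a = -1, b = -2, c = -3, d = 2.
So q(s) = -s^3 - 2s^2 - 3s + 2.
Then q(5) = -188.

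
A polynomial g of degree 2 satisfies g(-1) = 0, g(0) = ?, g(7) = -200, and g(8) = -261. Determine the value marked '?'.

3

The 3 known points determine the degree-2 polynomial uniquely.
Write g(n) = an^2 + bn + c. Substituting each data point gives a linear system:
  a - b + c = 0
  49a + 7b + c = -200
  64a + 8b + c = -261
Solving the system yields a = -4, b = -1, c = 3.
So g(n) = -4n² - n + 3.
Then g(0) = 3.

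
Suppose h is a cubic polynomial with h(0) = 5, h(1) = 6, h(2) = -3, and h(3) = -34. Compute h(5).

-210

Forward differences of the values at x = 0, 1, 2, 3:
  h  : 5  6  -3  -34
  Δ  : 1  -9  -31
  Δ^2: -10  -22
  Δ^3: -12
The third differences are constant, confirming degree 3.
Interpolating (Newton forward form) and evaluating at x = 5 gives h(5) = -210.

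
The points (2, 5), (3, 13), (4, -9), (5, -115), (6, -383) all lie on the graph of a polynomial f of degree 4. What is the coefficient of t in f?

3

Write f(t) = at^4 + bt^3 + ct^2 + dt + e. Substituting each data point gives a linear system:
  16a + 8b + 4c + 2d + e = 5
  81a + 27b + 9c + 3d + e = 13
  256a + 64b + 16c + 4d + e = -9
  625a + 125b + 25c + 5d + e = -115
  1296a + 216b + 36c + 6d + e = -383
Solving the system yields a = -1, b = 5, c = -5, d = 3, e = -5.
So f(t) = -t⁴ + 5t³ - 5t² + 3t - 5.
The coefficient of t is 3.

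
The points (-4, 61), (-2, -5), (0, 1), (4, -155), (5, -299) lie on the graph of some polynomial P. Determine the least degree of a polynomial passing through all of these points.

Divided differences on the nodes -4, -2, 0, 4, 5:
  order 0: 61  -5  1  -155  -299
  order 1: -33  3  -39  -144
  order 2: 9  -7  -21
  order 3: -2  -2
  order 4: 0
The order-3 divided differences are all -2 (nonzero) and every higher order vanishes, so the data lies on a polynomial of degree exactly 3.

3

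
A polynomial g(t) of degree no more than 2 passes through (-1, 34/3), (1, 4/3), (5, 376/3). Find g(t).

Write g(t) = at^2 + bt + c. Substituting each data point gives a linear system:
  a - b + c = 34/3
  a + b + c = 4/3
  25a + 5b + c = 376/3
Solving the system yields a = 6, b = -5, c = 1/3.
So g(t) = 6t² - 5t + 1/3.
Check: g(5) = 376/3. ✓

g(t) = 6t^2 - 5t + 1/3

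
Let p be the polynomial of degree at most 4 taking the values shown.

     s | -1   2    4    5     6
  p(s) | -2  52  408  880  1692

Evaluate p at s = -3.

Using the Lagrange interpolation formula with nodes -1, 2, 4, 5, 6:
  L_0(s) = (s - 2)(s - 4)(s - 5)(s - 6) / 630
  L_1(s) = (s + 1)(s - 4)(s - 5)(s - 6) / -72
  L_2(s) = (s + 1)(s - 2)(s - 5)(s - 6) / 20
  L_3(s) = (s + 1)(s - 2)(s - 4)(s - 6) / -18
  L_4(s) = (s + 1)(s - 2)(s - 4)(s - 5) / 56
Then p(s) = -2·L_0(s) + 52·L_1(s) + 408·L_2(s) + 880·L_3(s) + 1692·L_4(s).
Expanding and collecting terms gives p(s) = s⁴ + s³ + 4s² + 6s.
Evaluating at s = -3: p(-3) = 72.

72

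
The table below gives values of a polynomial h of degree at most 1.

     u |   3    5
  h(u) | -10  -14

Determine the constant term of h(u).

-4

Write h(u) = au + b. Substituting each data point gives a linear system:
  3a + b = -10
  5a + b = -14
Solving the system yields a = -2, b = -4.
So h(u) = -2u - 4.
The constant term is -4.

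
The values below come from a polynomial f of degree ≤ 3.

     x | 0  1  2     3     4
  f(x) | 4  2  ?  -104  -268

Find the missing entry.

On equispaced nodes a degree-3 polynomial has vanishing fourth forward difference, so
  f(0) - 4·f(1) + 6·f(2) - 4·f(3) + f(4) = 0.
Substituting the known values and solving for f(2):
  6·f(2) = -144
  f(2) = -24.

-24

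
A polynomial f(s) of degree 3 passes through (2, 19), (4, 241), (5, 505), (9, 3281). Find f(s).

f(s) = 5s^3 - 4s^2 - 5s + 5

Write f(s) = as^3 + bs^2 + cs + d. Substituting each data point gives a linear system:
  8a + 4b + 2c + d = 19
  64a + 16b + 4c + d = 241
  125a + 25b + 5c + d = 505
  729a + 81b + 9c + d = 3281
Solving the system yields a = 5, b = -4, c = -5, d = 5.
So f(s) = 5s^3 - 4s^2 - 5s + 5.
Check: f(9) = 3281. ✓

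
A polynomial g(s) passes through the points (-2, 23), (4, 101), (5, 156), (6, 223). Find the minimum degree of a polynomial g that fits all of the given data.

Divided differences on the nodes -2, 4, 5, 6:
  order 0: 23  101  156  223
  order 1: 13  55  67
  order 2: 6  6
  order 3: 0
The order-2 divided differences are all 6 (nonzero) and every higher order vanishes, so the data lies on a polynomial of degree exactly 2.

2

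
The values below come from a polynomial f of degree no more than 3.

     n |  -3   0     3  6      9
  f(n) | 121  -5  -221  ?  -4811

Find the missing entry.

On equispaced nodes a degree-3 polynomial has vanishing fourth forward difference, so
  f(-3) - 4·f(0) + 6·f(3) - 4·f(6) + f(9) = 0.
Substituting the known values and solving for f(6):
  -4·f(6) = 5996
  f(6) = -1499.

-1499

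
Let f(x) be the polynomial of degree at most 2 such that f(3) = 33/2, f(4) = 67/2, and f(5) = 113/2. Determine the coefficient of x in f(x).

-4

Write f(x) = ax^2 + bx + c. Substituting each data point gives a linear system:
  9a + 3b + c = 33/2
  16a + 4b + c = 67/2
  25a + 5b + c = 113/2
Solving the system yields a = 3, b = -4, c = 3/2.
So f(x) = 3x^2 - 4x + 3/2.
The coefficient of x is -4.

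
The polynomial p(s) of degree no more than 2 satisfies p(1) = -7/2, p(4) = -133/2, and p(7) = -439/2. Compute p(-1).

Using the Lagrange interpolation formula with nodes 1, 4, 7:
  L_0(s) = (s - 4)(s - 7) / 18
  L_1(s) = (s - 1)(s - 7) / -9
  L_2(s) = (s - 1)(s - 4) / 18
Then p(s) = -7/2·L_0(s) - 133/2·L_1(s) - 439/2·L_2(s).
Expanding and collecting terms gives p(s) = -5s^2 + 4s - 5/2.
Evaluating at s = -1: p(-1) = -23/2.

-23/2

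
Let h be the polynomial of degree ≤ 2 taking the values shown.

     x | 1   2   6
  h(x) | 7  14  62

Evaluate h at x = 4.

Write h(x) = ax^2 + bx + c. Substituting each data point gives a linear system:
  a + b + c = 7
  4a + 2b + c = 14
  36a + 6b + c = 62
Solving the system yields a = 1, b = 4, c = 2.
So h(x) = x^2 + 4x + 2.
Then h(4) = 34.

34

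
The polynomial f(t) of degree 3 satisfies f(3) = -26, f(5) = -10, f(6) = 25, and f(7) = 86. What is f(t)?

f(t) = t^3 - 5t^2 - t - 5

Using the Lagrange interpolation formula with nodes 3, 5, 6, 7:
  L_0(t) = (t - 5)(t - 6)(t - 7) / -24
  L_1(t) = (t - 3)(t - 6)(t - 7) / 4
  L_2(t) = (t - 3)(t - 5)(t - 7) / -3
  L_3(t) = (t - 3)(t - 5)(t - 6) / 8
Then f(t) = -26·L_0(t) - 10·L_1(t) + 25·L_2(t) + 86·L_3(t).
Expanding and collecting terms gives f(t) = t^3 - 5t^2 - t - 5.
Check: f(5) = -10. ✓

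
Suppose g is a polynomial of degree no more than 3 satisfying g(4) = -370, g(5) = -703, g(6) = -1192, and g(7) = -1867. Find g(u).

g(u) = -5u^3 - 3u^2 - u + 2

Write g(u) = au^3 + bu^2 + cu + d. Substituting each data point gives a linear system:
  64a + 16b + 4c + d = -370
  125a + 25b + 5c + d = -703
  216a + 36b + 6c + d = -1192
  343a + 49b + 7c + d = -1867
Solving the system yields a = -5, b = -3, c = -1, d = 2.
So g(u) = -5u^3 - 3u^2 - u + 2.
Check: g(7) = -1867. ✓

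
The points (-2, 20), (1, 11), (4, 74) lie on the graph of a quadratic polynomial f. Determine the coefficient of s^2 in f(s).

4

Write f(s) = as^2 + bs + c. Substituting each data point gives a linear system:
  4a - 2b + c = 20
  a + b + c = 11
  16a + 4b + c = 74
Solving the system yields a = 4, b = 1, c = 6.
So f(s) = 4s^2 + s + 6.
The leading coefficient is 4.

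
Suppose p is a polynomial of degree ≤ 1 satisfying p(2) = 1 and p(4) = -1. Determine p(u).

Write p(u) = au + b. Substituting each data point gives a linear system:
  2a + b = 1
  4a + b = -1
Solving the system yields a = -1, b = 3.
So p(u) = -u + 3.
Check: p(4) = -1. ✓

p(u) = -u + 3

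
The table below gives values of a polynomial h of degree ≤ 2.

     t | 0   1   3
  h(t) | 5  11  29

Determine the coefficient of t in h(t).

5

Write h(t) = at^2 + bt + c. Substituting each data point gives a linear system:
  c = 5
  a + b + c = 11
  9a + 3b + c = 29
Solving the system yields a = 1, b = 5, c = 5.
So h(t) = t^2 + 5t + 5.
The coefficient of t is 5.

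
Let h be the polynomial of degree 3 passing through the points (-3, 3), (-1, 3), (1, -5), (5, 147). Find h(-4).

Using the Lagrange interpolation formula with nodes -3, -1, 1, 5:
  L_0(t) = (t + 1)(t - 1)(t - 5) / -64
  L_1(t) = (t + 3)(t - 1)(t - 5) / 24
  L_2(t) = (t + 3)(t + 1)(t - 5) / -32
  L_3(t) = (t + 3)(t + 1)(t - 1) / 192
Then h(t) = 3·L_0(t) + 3·L_1(t) - 5·L_2(t) + 147·L_3(t).
Expanding and collecting terms gives h(t) = t^3 + 2t^2 - 5t - 3.
Evaluating at t = -4: h(-4) = -15.

-15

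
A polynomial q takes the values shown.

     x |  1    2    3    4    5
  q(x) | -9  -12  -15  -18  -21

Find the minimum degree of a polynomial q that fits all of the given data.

1

Forward differences of the values at x = 1, 2, 3, 4, 5:
  q  : -9  -12  -15  -18  -21
  Δ  : -3  -3  -3  -3
  Δ^2: 0  0  0
  Δ^3: 0  0
  Δ^4: 0
The first differences are constant (-3) and nonzero, while all higher differences vanish, so the minimal degree is 1.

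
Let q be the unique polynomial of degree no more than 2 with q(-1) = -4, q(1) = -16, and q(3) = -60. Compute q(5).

Write q(s) = as^2 + bs + c. Substituting each data point gives a linear system:
  a - b + c = -4
  a + b + c = -16
  9a + 3b + c = -60
Solving the system yields a = -4, b = -6, c = -6.
So q(s) = -4s² - 6s - 6.
Then q(5) = -136.

-136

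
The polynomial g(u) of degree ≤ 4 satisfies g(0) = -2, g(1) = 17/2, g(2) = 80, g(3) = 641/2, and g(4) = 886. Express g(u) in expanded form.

Using the Lagrange interpolation formula with nodes 0, 1, 2, 3, 4:
  L_0(u) = (u - 1)(u - 2)(u - 3)(u - 4) / 24
  L_1(u) = u(u - 2)(u - 3)(u - 4) / -6
  L_2(u) = u(u - 1)(u - 3)(u - 4) / 4
  L_3(u) = u(u - 1)(u - 2)(u - 4) / -6
  L_4(u) = u(u - 1)(u - 2)(u - 3) / 24
Then g(u) = -2·L_0(u) + 17/2·L_1(u) + 80·L_2(u) + 641/2·L_3(u) + 886·L_4(u).
Expanding and collecting terms gives g(u) = 2u^4 + 6u^3 - (3/2)u^2 + 4u - 2.
Check: g(0) = -2. ✓

g(u) = 2u^4 + 6u^3 - (3/2)u^2 + 4u - 2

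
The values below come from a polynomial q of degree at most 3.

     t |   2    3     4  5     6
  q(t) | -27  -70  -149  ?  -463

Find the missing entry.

-276

On equispaced nodes a degree-3 polynomial has vanishing fourth forward difference, so
  q(2) - 4·q(3) + 6·q(4) - 4·q(5) + q(6) = 0.
Substituting the known values and solving for q(5):
  -4·q(5) = 1104
  q(5) = -276.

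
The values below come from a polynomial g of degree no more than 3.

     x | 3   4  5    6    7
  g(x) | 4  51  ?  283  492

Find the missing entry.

The 4 known points determine the degree-3 polynomial uniquely.
Write g(x) = ax^3 + bx^2 + cx + d. Substituting each data point gives a linear system:
  27a + 9b + 3c + d = 4
  64a + 16b + 4c + d = 51
  216a + 36b + 6c + d = 283
  343a + 49b + 7c + d = 492
Solving the system yields a = 2, b = -3, c = -6, d = -5.
So g(x) = 2x^3 - 3x^2 - 6x - 5.
Then g(5) = 140.

140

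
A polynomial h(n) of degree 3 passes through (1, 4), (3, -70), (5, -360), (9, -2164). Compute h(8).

Using the Lagrange interpolation formula with nodes 1, 3, 5, 9:
  L_0(n) = (n - 3)(n - 5)(n - 9) / -64
  L_1(n) = (n - 1)(n - 5)(n - 9) / 24
  L_2(n) = (n - 1)(n - 3)(n - 9) / -32
  L_3(n) = (n - 1)(n - 3)(n - 5) / 192
Then h(n) = 4·L_0(n) - 70·L_1(n) - 360·L_2(n) - 2164·L_3(n).
Expanding and collecting terms gives h(n) = -3n^3 + 2n + 5.
Evaluating at n = 8: h(8) = -1515.

-1515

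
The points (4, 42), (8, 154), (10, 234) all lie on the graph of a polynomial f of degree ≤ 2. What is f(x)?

f(x) = 2x^2 + 4x - 6

Using the Lagrange interpolation formula with nodes 4, 8, 10:
  L_0(x) = (x - 8)(x - 10) / 24
  L_1(x) = (x - 4)(x - 10) / -8
  L_2(x) = (x - 4)(x - 8) / 12
Then f(x) = 42·L_0(x) + 154·L_1(x) + 234·L_2(x).
Expanding and collecting terms gives f(x) = 2x² + 4x - 6.
Check: f(4) = 42. ✓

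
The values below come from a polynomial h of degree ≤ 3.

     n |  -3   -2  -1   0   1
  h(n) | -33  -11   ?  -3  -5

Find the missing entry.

On equispaced nodes a degree-3 polynomial has vanishing fourth forward difference, so
  h(-3) - 4·h(-2) + 6·h(-1) - 4·h(0) + h(1) = 0.
Substituting the known values and solving for h(-1):
  6·h(-1) = -18
  h(-1) = -3.

-3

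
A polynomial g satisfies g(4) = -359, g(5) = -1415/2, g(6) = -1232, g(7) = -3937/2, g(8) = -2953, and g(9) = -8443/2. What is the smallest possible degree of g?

Forward differences of the values at u = 4, 5, 6, 7, 8, 9:
  g  : -359  -1415/2  -1232  -3937/2  -2953  -8443/2
  Δ  : -697/2  -1049/2  -1473/2  -1969/2  -2537/2
  Δ^2: -176  -212  -248  -284
  Δ^3: -36  -36  -36
  Δ^4: 0  0
  Δ^5: 0
The third differences are constant (-36) and nonzero, while all higher differences vanish, so the minimal degree is 3.

3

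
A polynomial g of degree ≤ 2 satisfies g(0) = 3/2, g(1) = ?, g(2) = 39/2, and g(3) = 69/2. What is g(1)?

The 3 known points determine the degree-2 polynomial uniquely.
Write g(t) = at^2 + bt + c. Substituting each data point gives a linear system:
  c = 3/2
  4a + 2b + c = 39/2
  9a + 3b + c = 69/2
Solving the system yields a = 2, b = 5, c = 3/2.
So g(t) = 2t^2 + 5t + 3/2.
Then g(1) = 17/2.

17/2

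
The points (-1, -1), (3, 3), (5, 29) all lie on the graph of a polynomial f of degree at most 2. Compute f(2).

Using the Lagrange interpolation formula with nodes -1, 3, 5:
  L_0(t) = (t - 3)(t - 5) / 24
  L_1(t) = (t + 1)(t - 5) / -8
  L_2(t) = (t + 1)(t - 3) / 12
Then f(t) = -1·L_0(t) + 3·L_1(t) + 29·L_2(t).
Expanding and collecting terms gives f(t) = 2t^2 - 3t - 6.
Evaluating at t = 2: f(2) = -4.

-4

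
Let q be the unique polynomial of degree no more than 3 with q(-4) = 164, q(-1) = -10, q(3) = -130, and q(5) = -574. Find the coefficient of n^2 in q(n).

Write q(n) = an^3 + bn^2 + cn + d. Substituting each data point gives a linear system:
  -64a + 16b - 4c + d = 164
  -a + b - c + d = -10
  27a + 9b + 3c + d = -130
  125a + 25b + 5c + d = -574
Solving the system yields a = -4, b = -4, c = 6, d = -4.
So q(n) = -4n^3 - 4n^2 + 6n - 4.
The coefficient of n^2 is -4.

-4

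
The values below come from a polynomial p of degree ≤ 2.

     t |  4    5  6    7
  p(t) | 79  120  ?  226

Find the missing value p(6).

169

The 3 known points determine the degree-2 polynomial uniquely.
Write p(t) = at^2 + bt + c. Substituting each data point gives a linear system:
  16a + 4b + c = 79
  25a + 5b + c = 120
  49a + 7b + c = 226
Solving the system yields a = 4, b = 5, c = -5.
So p(t) = 4t^2 + 5t - 5.
Then p(6) = 169.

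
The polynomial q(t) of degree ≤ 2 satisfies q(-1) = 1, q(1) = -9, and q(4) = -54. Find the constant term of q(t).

Write q(t) = at^2 + bt + c. Substituting each data point gives a linear system:
  a - b + c = 1
  a + b + c = -9
  16a + 4b + c = -54
Solving the system yields a = -2, b = -5, c = -2.
So q(t) = -2t^2 - 5t - 2.
The constant term is -2.

-2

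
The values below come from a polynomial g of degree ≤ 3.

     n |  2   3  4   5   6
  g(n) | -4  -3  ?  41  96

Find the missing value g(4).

10

On equispaced nodes a degree-3 polynomial has vanishing fourth forward difference, so
  g(2) - 4·g(3) + 6·g(4) - 4·g(5) + g(6) = 0.
Substituting the known values and solving for g(4):
  6·g(4) = 60
  g(4) = 10.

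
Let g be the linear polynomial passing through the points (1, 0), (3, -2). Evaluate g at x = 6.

Using the Lagrange interpolation formula with nodes 1, 3:
  L_0(x) = (x - 3) / -2
  L_1(x) = (x - 1) / 2
Then g(x) = 0·L_0(x) - 2·L_1(x).
Expanding and collecting terms gives g(x) = -x + 1.
Evaluating at x = 6: g(6) = -5.

-5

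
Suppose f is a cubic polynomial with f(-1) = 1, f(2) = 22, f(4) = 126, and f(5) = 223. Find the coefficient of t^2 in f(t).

Write f(t) = at^3 + bt^2 + ct + d. Substituting each data point gives a linear system:
  -a + b - c + d = 1
  8a + 4b + 2c + d = 22
  64a + 16b + 4c + d = 126
  125a + 25b + 5c + d = 223
Solving the system yields a = 1, b = 4, c = 0, d = -2.
So f(t) = t^3 + 4t^2 - 2.
The coefficient of t^2 is 4.

4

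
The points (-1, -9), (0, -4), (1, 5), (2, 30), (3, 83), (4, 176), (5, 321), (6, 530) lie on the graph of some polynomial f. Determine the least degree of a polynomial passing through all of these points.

Forward differences of the values at u = -1, 0, 1, 2, 3, 4, 5, 6:
  f  : -9  -4  5  30  83  176  321  530
  Δ  : 5  9  25  53  93  145  209
  Δ^2: 4  16  28  40  52  64
  Δ^3: 12  12  12  12  12
  Δ^4: 0  0  0  0
  Δ^5: 0  0  0
  Δ^6: 0  0
  Δ^7: 0
The third differences are constant (12) and nonzero, while all higher differences vanish, so the minimal degree is 3.

3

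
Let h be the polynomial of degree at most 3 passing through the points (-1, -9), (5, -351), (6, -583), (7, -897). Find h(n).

h(n) = -2n^3 - 5n^2 + 5n - 1

Write h(n) = an^3 + bn^2 + cn + d. Substituting each data point gives a linear system:
  -a + b - c + d = -9
  125a + 25b + 5c + d = -351
  216a + 36b + 6c + d = -583
  343a + 49b + 7c + d = -897
Solving the system yields a = -2, b = -5, c = 5, d = -1.
So h(n) = -2n³ - 5n² + 5n - 1.
Check: h(7) = -897. ✓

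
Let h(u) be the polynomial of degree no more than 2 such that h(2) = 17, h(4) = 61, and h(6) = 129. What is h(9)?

276

Write h(u) = au^2 + bu + c. Substituting each data point gives a linear system:
  4a + 2b + c = 17
  16a + 4b + c = 61
  36a + 6b + c = 129
Solving the system yields a = 3, b = 4, c = -3.
So h(u) = 3u^2 + 4u - 3.
Then h(9) = 276.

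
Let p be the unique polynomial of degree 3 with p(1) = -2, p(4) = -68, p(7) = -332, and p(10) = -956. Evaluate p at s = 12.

-1652

Forward differences of the values at s = 1, 4, 7, 10:
  p  : -2  -68  -332  -956
  Δ  : -66  -264  -624
  Δ^2: -198  -360
  Δ^3: -162
The third differences are constant, confirming degree 3.
Interpolating (Newton forward form) and evaluating at s = 12 gives p(12) = -1652.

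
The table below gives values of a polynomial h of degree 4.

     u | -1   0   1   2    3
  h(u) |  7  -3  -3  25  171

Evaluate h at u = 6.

Write h(u) = au^4 + bu^3 + cu^2 + du + e. Substituting each data point gives a linear system:
  a - b + c - d + e = 7
  e = -3
  a + b + c + d + e = -3
  16a + 8b + 4c + 2d + e = 25
  81a + 27b + 9c + 3d + e = 171
Solving the system yields a = 3, b = -3, c = 2, d = -2, e = -3.
So h(u) = 3u^4 - 3u^3 + 2u^2 - 2u - 3.
Then h(6) = 3297.

3297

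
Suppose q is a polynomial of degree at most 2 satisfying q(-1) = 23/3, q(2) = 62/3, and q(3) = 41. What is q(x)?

Write q(x) = ax^2 + bx + c. Substituting each data point gives a linear system:
  a - b + c = 23/3
  4a + 2b + c = 62/3
  9a + 3b + c = 41
Solving the system yields a = 4, b = 1/3, c = 4.
So q(x) = 4x^2 + (1/3)x + 4.
Check: q(2) = 62/3. ✓

q(x) = 4x^2 + (1/3)x + 4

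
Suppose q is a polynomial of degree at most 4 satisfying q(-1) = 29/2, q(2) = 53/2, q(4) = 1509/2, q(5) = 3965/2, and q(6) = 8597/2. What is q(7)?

Write q(u) = au^4 + bu^3 + cu^2 + du + e. Substituting each data point gives a linear system:
  a - b + c - d + e = 29/2
  16a + 8b + 4c + 2d + e = 53/2
  256a + 64b + 16c + 4d + e = 1509/2
  625a + 125b + 25c + 5d + e = 3965/2
  1296a + 216b + 36c + 6d + e = 8597/2
Solving the system yields a = 4, b = -4, c = 0, d = -4, e = 5/2.
So q(u) = 4u^4 - 4u^3 - 4u + 5/2.
Then q(7) = 16413/2.

16413/2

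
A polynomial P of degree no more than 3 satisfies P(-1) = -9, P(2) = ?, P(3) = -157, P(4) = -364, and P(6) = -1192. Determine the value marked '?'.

-48

The 4 known points determine the degree-3 polynomial uniquely.
Write P(n) = an^3 + bn^2 + cn + d. Substituting each data point gives a linear system:
  -a + b - c + d = -9
  27a + 9b + 3c + d = -157
  64a + 16b + 4c + d = -364
  216a + 36b + 6c + d = -1192
Solving the system yields a = -5, b = -4, c = 6, d = -4.
So P(n) = -5n³ - 4n² + 6n - 4.
Then P(2) = -48.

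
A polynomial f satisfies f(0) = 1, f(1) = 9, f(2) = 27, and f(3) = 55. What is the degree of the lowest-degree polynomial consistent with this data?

Forward differences of the values at u = 0, 1, 2, 3:
  f  : 1  9  27  55
  Δ  : 8  18  28
  Δ^2: 10  10
  Δ^3: 0
The second differences are constant (10) and nonzero, while all higher differences vanish, so the minimal degree is 2.

2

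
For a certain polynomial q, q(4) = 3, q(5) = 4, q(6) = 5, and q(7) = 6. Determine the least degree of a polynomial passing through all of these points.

Forward differences of the values at t = 4, 5, 6, 7:
  q  : 3  4  5  6
  Δ  : 1  1  1
  Δ^2: 0  0
  Δ^3: 0
The first differences are constant (1) and nonzero, while all higher differences vanish, so the minimal degree is 1.

1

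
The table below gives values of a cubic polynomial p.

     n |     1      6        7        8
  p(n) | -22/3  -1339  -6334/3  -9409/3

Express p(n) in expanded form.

p(n) = -6n^3 - (1/3)n^2 - 6n + 5

Using the Lagrange interpolation formula with nodes 1, 6, 7, 8:
  L_0(n) = (n - 6)(n - 7)(n - 8) / -210
  L_1(n) = (n - 1)(n - 7)(n - 8) / 10
  L_2(n) = (n - 1)(n - 6)(n - 8) / -6
  L_3(n) = (n - 1)(n - 6)(n - 7) / 14
Then p(n) = -22/3·L_0(n) - 1339·L_1(n) - 6334/3·L_2(n) - 9409/3·L_3(n).
Expanding and collecting terms gives p(n) = -6n^3 - (1/3)n^2 - 6n + 5.
Check: p(8) = -9409/3. ✓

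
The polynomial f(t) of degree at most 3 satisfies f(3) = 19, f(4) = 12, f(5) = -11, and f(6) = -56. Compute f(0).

4

Write f(t) = at^3 + bt^2 + ct + d. Substituting each data point gives a linear system:
  27a + 9b + 3c + d = 19
  64a + 16b + 4c + d = 12
  125a + 25b + 5c + d = -11
  216a + 36b + 6c + d = -56
Solving the system yields a = -1, b = 4, c = 2, d = 4.
So f(t) = -t^3 + 4t^2 + 2t + 4.
Then f(0) = 4.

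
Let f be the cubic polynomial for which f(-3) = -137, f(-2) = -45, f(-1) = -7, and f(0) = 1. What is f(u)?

f(u) = 4u^3 - 3u^2 + u + 1

Write f(u) = au^3 + bu^2 + cu + d. Substituting each data point gives a linear system:
  -27a + 9b - 3c + d = -137
  -8a + 4b - 2c + d = -45
  -a + b - c + d = -7
  d = 1
Solving the system yields a = 4, b = -3, c = 1, d = 1.
So f(u) = 4u^3 - 3u^2 + u + 1.
Check: f(0) = 1. ✓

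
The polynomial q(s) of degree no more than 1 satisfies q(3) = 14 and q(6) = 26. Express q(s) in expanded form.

q(s) = 4s + 2

Write q(s) = as + b. Substituting each data point gives a linear system:
  3a + b = 14
  6a + b = 26
Solving the system yields a = 4, b = 2.
So q(s) = 4s + 2.
Check: q(3) = 14. ✓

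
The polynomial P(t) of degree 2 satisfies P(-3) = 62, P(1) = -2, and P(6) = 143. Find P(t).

P(t) = 5t^2 - 6t - 1

Using the Lagrange interpolation formula with nodes -3, 1, 6:
  L_0(t) = (t - 1)(t - 6) / 36
  L_1(t) = (t + 3)(t - 6) / -20
  L_2(t) = (t + 3)(t - 1) / 45
Then P(t) = 62·L_0(t) - 2·L_1(t) + 143·L_2(t).
Expanding and collecting terms gives P(t) = 5t^2 - 6t - 1.
Check: P(6) = 143. ✓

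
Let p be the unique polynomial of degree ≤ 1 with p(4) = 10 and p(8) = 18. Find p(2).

6

Write p(x) = ax + b. Substituting each data point gives a linear system:
  4a + b = 10
  8a + b = 18
Solving the system yields a = 2, b = 2.
So p(x) = 2x + 2.
Then p(2) = 6.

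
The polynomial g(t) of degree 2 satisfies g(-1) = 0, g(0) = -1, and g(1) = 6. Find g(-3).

26

Write g(t) = at^2 + bt + c. Substituting each data point gives a linear system:
  a - b + c = 0
  c = -1
  a + b + c = 6
Solving the system yields a = 4, b = 3, c = -1.
So g(t) = 4t² + 3t - 1.
Then g(-3) = 26.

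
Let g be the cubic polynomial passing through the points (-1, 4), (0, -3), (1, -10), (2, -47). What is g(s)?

Write g(s) = as^3 + bs^2 + cs + d. Substituting each data point gives a linear system:
  -a + b - c + d = 4
  d = -3
  a + b + c + d = -10
  8a + 4b + 2c + d = -47
Solving the system yields a = -5, b = 0, c = -2, d = -3.
So g(s) = -5s^3 - 2s - 3.
Check: g(0) = -3. ✓

g(s) = -5s^3 - 2s - 3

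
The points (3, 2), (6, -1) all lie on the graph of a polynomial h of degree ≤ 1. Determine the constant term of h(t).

Write h(t) = at + b. Substituting each data point gives a linear system:
  3a + b = 2
  6a + b = -1
Solving the system yields a = -1, b = 5.
So h(t) = -t + 5.
The constant term is 5.

5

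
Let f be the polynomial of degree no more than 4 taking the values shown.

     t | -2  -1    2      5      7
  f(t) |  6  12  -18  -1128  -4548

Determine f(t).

Using the Lagrange interpolation formula with nodes -2, -1, 2, 5, 7:
  L_0(t) = (t + 1)(t - 2)(t - 5)(t - 7) / 252
  L_1(t) = (t + 2)(t - 2)(t - 5)(t - 7) / -144
  L_2(t) = (t + 2)(t + 1)(t - 5)(t - 7) / 180
  L_3(t) = (t + 2)(t + 1)(t - 2)(t - 7) / -252
  L_4(t) = (t + 2)(t + 1)(t - 2)(t - 5) / 720
Then f(t) = 6·L_0(t) + 12·L_1(t) - 18·L_2(t) - 1128·L_3(t) - 4548·L_4(t).
Expanding and collecting terms gives f(t) = -2t⁴ + 6t² - 6t + 2.
Check: f(7) = -4548. ✓

f(t) = -2t^4 + 6t^2 - 6t + 2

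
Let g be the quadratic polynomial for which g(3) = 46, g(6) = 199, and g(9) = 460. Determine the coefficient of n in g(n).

-3

Write g(n) = an^2 + bn + c. Substituting each data point gives a linear system:
  9a + 3b + c = 46
  36a + 6b + c = 199
  81a + 9b + c = 460
Solving the system yields a = 6, b = -3, c = 1.
So g(n) = 6n² - 3n + 1.
The coefficient of n is -3.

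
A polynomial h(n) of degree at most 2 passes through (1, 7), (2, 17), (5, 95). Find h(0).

Write h(n) = an^2 + bn + c. Substituting each data point gives a linear system:
  a + b + c = 7
  4a + 2b + c = 17
  25a + 5b + c = 95
Solving the system yields a = 4, b = -2, c = 5.
So h(n) = 4n² - 2n + 5.
Then h(0) = 5.

5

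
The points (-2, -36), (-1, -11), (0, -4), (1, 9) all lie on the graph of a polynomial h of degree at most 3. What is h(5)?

Using the Lagrange interpolation formula with nodes -2, -1, 0, 1:
  L_0(t) = (t + 1)t(t - 1) / -6
  L_1(t) = (t + 2)t(t - 1) / 2
  L_2(t) = (t + 2)(t + 1)(t - 1) / -2
  L_3(t) = (t + 2)(t + 1)t / 6
Then h(t) = -36·L_0(t) - 11·L_1(t) - 4·L_2(t) + 9·L_3(t).
Expanding and collecting terms gives h(t) = 4t³ + 3t² + 6t - 4.
Evaluating at t = 5: h(5) = 601.

601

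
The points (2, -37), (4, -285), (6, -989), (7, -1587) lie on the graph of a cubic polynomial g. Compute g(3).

Write g(x) = ax^3 + bx^2 + cx + d. Substituting each data point gives a linear system:
  8a + 4b + 2c + d = -37
  64a + 16b + 4c + d = -285
  216a + 36b + 6c + d = -989
  343a + 49b + 7c + d = -1587
Solving the system yields a = -5, b = 3, c = -2, d = -5.
So g(x) = -5x^3 + 3x^2 - 2x - 5.
Then g(3) = -119.

-119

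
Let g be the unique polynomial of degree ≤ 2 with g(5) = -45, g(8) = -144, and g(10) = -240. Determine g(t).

Write g(t) = at^2 + bt + c. Substituting each data point gives a linear system:
  25a + 5b + c = -45
  64a + 8b + c = -144
  100a + 10b + c = -240
Solving the system yields a = -3, b = 6, c = 0.
So g(t) = -3t² + 6t.
Check: g(10) = -240. ✓

g(t) = -3t^2 + 6t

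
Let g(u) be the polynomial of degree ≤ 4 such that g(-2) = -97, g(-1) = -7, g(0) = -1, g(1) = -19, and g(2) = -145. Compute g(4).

-1777

Using the Lagrange interpolation formula with nodes -2, -1, 0, 1, 2:
  L_0(u) = (u + 1)u(u - 1)(u - 2) / 24
  L_1(u) = (u + 2)u(u - 1)(u - 2) / -6
  L_2(u) = (u + 2)(u + 1)(u - 1)(u - 2) / 4
  L_3(u) = (u + 2)(u + 1)u(u - 2) / -6
  L_4(u) = (u + 2)(u + 1)u(u - 1) / 24
Then g(u) = -97·L_0(u) - 7·L_1(u) - 1·L_2(u) - 19·L_3(u) - 145·L_4(u).
Expanding and collecting terms gives g(u) = -6u^4 - 2u^3 - 6u^2 - 4u - 1.
Evaluating at u = 4: g(4) = -1777.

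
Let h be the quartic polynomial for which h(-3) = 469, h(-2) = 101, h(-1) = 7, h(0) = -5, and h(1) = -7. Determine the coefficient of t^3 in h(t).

Write h(t) = at^4 + bt^3 + ct^2 + dt + e. Substituting each data point gives a linear system:
  81a - 27b + 9c - 3d + e = 469
  16a - 8b + 4c - 2d + e = 101
  a - b + c - d + e = 7
  e = -5
  a + b + c + d + e = -7
Solving the system yields a = 5, b = -2, c = 0, d = -5, e = -5.
So h(t) = 5t^4 - 2t^3 - 5t - 5.
The coefficient of t^3 is -2.

-2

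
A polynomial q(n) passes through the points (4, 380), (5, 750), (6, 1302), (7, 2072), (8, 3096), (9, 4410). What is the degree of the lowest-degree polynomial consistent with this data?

Forward differences of the values at n = 4, 5, 6, 7, 8, 9:
  q  : 380  750  1302  2072  3096  4410
  Δ  : 370  552  770  1024  1314
  Δ^2: 182  218  254  290
  Δ^3: 36  36  36
  Δ^4: 0  0
  Δ^5: 0
The third differences are constant (36) and nonzero, while all higher differences vanish, so the minimal degree is 3.

3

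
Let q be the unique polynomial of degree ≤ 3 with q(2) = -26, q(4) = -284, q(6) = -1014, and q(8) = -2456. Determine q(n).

q(n) = -5n^3 + n^2 + 5n

Using the Lagrange interpolation formula with nodes 2, 4, 6, 8:
  L_0(n) = (n - 4)(n - 6)(n - 8) / -48
  L_1(n) = (n - 2)(n - 6)(n - 8) / 16
  L_2(n) = (n - 2)(n - 4)(n - 8) / -16
  L_3(n) = (n - 2)(n - 4)(n - 6) / 48
Then q(n) = -26·L_0(n) - 284·L_1(n) - 1014·L_2(n) - 2456·L_3(n).
Expanding and collecting terms gives q(n) = -5n³ + n² + 5n.
Check: q(8) = -2456. ✓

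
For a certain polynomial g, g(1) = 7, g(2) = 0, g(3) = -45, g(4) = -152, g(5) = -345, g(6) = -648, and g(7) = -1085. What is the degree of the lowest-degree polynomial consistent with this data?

Forward differences of the values at t = 1, 2, 3, 4, 5, 6, 7:
  g  : 7  0  -45  -152  -345  -648  -1085
  Δ  : -7  -45  -107  -193  -303  -437
  Δ^2: -38  -62  -86  -110  -134
  Δ^3: -24  -24  -24  -24
  Δ^4: 0  0  0
  Δ^5: 0  0
  Δ^6: 0
The third differences are constant (-24) and nonzero, while all higher differences vanish, so the minimal degree is 3.

3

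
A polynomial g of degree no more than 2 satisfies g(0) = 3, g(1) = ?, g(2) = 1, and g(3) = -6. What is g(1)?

4

On equispaced nodes a degree-2 polynomial has vanishing third forward difference, so
  - g(0) + 3·g(1) - 3·g(2) + g(3) = 0.
Substituting the known values and solving for g(1):
  3·g(1) = 12
  g(1) = 4.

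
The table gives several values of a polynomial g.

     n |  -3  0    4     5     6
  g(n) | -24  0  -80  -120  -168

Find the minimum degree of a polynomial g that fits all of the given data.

Divided differences on the nodes -3, 0, 4, 5, 6:
  order 0: -24  0  -80  -120  -168
  order 1: 8  -20  -40  -48
  order 2: -4  -4  -4
  order 3: 0  0
  order 4: 0
The order-2 divided differences are all -4 (nonzero) and every higher order vanishes, so the data lies on a polynomial of degree exactly 2.

2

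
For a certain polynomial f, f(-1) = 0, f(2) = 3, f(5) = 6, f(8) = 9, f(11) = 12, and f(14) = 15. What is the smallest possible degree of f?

1

Forward differences of the values at t = -1, 2, 5, 8, 11, 14:
  f  : 0  3  6  9  12  15
  Δ  : 3  3  3  3  3
  Δ^2: 0  0  0  0
  Δ^3: 0  0  0
  Δ^4: 0  0
  Δ^5: 0
The first differences are constant (3) and nonzero, while all higher differences vanish, so the minimal degree is 1.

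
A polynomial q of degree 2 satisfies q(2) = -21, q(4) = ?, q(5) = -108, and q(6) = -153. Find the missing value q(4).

-71

The 3 known points determine the degree-2 polynomial uniquely.
Write q(s) = as^2 + bs + c. Substituting each data point gives a linear system:
  4a + 2b + c = -21
  25a + 5b + c = -108
  36a + 6b + c = -153
Solving the system yields a = -4, b = -1, c = -3.
So q(s) = -4s^2 - s - 3.
Then q(4) = -71.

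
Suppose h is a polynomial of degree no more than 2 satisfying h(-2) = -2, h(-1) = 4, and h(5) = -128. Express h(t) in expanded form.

h(t) = -4t^2 - 6t + 2

Write h(t) = at^2 + bt + c. Substituting each data point gives a linear system:
  4a - 2b + c = -2
  a - b + c = 4
  25a + 5b + c = -128
Solving the system yields a = -4, b = -6, c = 2.
So h(t) = -4t^2 - 6t + 2.
Check: h(-2) = -2. ✓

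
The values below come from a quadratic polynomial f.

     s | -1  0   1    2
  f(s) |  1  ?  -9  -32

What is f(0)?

The 3 known points determine the degree-2 polynomial uniquely.
Write f(s) = as^2 + bs + c. Substituting each data point gives a linear system:
  a - b + c = 1
  a + b + c = -9
  4a + 2b + c = -32
Solving the system yields a = -6, b = -5, c = 2.
So f(s) = -6s^2 - 5s + 2.
Then f(0) = 2.

2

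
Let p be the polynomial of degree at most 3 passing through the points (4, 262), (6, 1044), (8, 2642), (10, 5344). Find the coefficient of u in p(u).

-5

Write p(u) = au^3 + bu^2 + cu + d. Substituting each data point gives a linear system:
  64a + 16b + 4c + d = 262
  216a + 36b + 6c + d = 1044
  512a + 64b + 8c + d = 2642
  1000a + 100b + 10c + d = 5344
Solving the system yields a = 6, b = -6, c = -5, d = -6.
So p(u) = 6u³ - 6u² - 5u - 6.
The coefficient of u is -5.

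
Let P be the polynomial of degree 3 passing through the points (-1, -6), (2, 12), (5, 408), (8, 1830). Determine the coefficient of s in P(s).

Write P(s) = as^3 + bs^2 + cs + d. Substituting each data point gives a linear system:
  -a + b - c + d = -6
  8a + 4b + 2c + d = 12
  125a + 25b + 5c + d = 408
  512a + 64b + 8c + d = 1830
Solving the system yields a = 4, b = -3, c = -3, d = -2.
So P(s) = 4s³ - 3s² - 3s - 2.
The coefficient of s is -3.

-3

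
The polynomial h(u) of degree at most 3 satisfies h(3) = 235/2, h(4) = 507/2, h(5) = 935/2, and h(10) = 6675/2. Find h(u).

Using the Lagrange interpolation formula with nodes 3, 4, 5, 10:
  L_0(u) = (u - 4)(u - 5)(u - 10) / -14
  L_1(u) = (u - 3)(u - 5)(u - 10) / 6
  L_2(u) = (u - 3)(u - 4)(u - 10) / -10
  L_3(u) = (u - 3)(u - 4)(u - 5) / 210
Then h(u) = 235/2·L_0(u) + 507/2·L_1(u) + 935/2·L_2(u) + 6675/2·L_3(u).
Expanding and collecting terms gives h(u) = 3u³ + 3u² + 4u - 5/2.
Check: h(5) = 935/2. ✓

h(u) = 3u^3 + 3u^2 + 4u - 5/2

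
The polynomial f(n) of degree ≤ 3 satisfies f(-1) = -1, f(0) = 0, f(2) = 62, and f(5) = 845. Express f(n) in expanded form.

f(n) = 6n^3 + 4n^2 - n

Write f(n) = an^3 + bn^2 + cn + d. Substituting each data point gives a linear system:
  -a + b - c + d = -1
  d = 0
  8a + 4b + 2c + d = 62
  125a + 25b + 5c + d = 845
Solving the system yields a = 6, b = 4, c = -1, d = 0.
So f(n) = 6n^3 + 4n^2 - n.
Check: f(0) = 0. ✓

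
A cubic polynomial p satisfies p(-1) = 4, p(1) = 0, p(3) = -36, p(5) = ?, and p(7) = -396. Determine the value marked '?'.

-152

The 4 known points determine the degree-3 polynomial uniquely.
Write p(n) = an^3 + bn^2 + cn + d. Substituting each data point gives a linear system:
  -a + b - c + d = 4
  a + b + c + d = 0
  27a + 9b + 3c + d = -36
  343a + 49b + 7c + d = -396
Solving the system yields a = -1, b = -1, c = -1, d = 3.
So p(n) = -n^3 - n^2 - n + 3.
Then p(5) = -152.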